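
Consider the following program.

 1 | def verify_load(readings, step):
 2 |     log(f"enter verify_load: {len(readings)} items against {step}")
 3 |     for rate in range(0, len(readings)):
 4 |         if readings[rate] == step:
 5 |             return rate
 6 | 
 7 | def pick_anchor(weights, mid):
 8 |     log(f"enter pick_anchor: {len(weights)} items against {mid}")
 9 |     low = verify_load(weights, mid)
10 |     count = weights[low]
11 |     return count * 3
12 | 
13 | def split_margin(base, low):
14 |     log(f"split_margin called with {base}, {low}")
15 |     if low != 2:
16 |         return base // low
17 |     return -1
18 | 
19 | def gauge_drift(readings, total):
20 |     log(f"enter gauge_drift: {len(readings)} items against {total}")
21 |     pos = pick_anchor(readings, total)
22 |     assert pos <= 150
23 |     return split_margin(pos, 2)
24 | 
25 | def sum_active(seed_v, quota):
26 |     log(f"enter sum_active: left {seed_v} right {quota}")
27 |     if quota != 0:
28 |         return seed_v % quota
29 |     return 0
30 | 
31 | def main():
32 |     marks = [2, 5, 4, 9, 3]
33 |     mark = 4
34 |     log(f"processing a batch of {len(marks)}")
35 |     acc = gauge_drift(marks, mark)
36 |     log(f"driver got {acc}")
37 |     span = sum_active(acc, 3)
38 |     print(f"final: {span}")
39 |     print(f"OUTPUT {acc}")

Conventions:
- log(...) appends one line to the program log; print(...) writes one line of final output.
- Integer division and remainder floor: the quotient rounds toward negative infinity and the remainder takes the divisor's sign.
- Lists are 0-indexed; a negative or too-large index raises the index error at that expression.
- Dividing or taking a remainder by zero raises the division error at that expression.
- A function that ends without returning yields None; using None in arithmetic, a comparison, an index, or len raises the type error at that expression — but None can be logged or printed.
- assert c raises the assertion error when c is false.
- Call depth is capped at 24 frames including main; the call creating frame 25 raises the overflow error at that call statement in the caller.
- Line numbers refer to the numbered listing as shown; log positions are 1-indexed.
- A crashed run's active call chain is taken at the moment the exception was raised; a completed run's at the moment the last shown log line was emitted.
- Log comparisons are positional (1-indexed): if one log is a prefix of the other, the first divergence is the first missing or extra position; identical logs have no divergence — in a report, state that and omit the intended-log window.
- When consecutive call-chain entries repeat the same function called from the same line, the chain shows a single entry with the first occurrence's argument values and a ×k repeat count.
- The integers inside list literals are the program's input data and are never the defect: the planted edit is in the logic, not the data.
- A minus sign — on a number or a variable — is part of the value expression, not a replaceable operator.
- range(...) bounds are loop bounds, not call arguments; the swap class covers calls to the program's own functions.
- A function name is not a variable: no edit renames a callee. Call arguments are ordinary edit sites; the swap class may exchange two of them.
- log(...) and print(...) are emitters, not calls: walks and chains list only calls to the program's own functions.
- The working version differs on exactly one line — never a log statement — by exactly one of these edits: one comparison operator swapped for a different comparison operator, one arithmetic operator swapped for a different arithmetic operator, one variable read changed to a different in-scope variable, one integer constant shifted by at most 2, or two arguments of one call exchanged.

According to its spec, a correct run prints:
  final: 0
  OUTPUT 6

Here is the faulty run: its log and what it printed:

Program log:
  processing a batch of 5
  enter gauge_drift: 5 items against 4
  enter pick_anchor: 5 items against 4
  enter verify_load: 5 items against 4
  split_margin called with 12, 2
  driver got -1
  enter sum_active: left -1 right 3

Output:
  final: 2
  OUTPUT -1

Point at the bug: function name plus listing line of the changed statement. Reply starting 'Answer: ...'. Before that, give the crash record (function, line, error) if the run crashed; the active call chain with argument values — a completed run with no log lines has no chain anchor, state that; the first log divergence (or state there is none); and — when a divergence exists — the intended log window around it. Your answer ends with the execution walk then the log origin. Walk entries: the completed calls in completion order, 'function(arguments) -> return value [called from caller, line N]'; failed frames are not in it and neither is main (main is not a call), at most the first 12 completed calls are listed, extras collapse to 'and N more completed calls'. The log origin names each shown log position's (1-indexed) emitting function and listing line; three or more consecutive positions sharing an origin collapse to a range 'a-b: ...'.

Answer: the defect is in split_margin at line 15.
Key fact: The earliest visible damage is log position 6 — 'driver got -1' rather than the intended 'driver got 6'.
Call chain: main -> sum_active(-1, 3) (called at line 37).
First divergence: at position 6 the run shows 'driver got -1' where the working version logs 'driver got 6'.
Intended log window:
  4: enter verify_load: 5 items against 4
  5: split_margin called with 12, 2
  6: driver got 6
  7: enter sum_active: left 6 right 3
Execution walk:
  verify_load([2, 5, 4, 9, 3], 4) -> 2  [called from pick_anchor, line 9]
  pick_anchor([2, 5, 4, 9, 3], 4) -> 12  [called from gauge_drift, line 21]
  split_margin(12, 2) -> -1  [called from gauge_drift, line 23]
  gauge_drift([2, 5, 4, 9, 3], 4) -> -1  [called from main, line 35]
  sum_active(-1, 3) -> 2  [called from main, line 37]
Log origin:
  1: from main, line 34
  2: from gauge_drift, line 20
  3: from pick_anchor, line 8
  4: from verify_load, line 2
  5: from split_margin, line 14
  6: from main, line 36
  7: from sum_active, line 26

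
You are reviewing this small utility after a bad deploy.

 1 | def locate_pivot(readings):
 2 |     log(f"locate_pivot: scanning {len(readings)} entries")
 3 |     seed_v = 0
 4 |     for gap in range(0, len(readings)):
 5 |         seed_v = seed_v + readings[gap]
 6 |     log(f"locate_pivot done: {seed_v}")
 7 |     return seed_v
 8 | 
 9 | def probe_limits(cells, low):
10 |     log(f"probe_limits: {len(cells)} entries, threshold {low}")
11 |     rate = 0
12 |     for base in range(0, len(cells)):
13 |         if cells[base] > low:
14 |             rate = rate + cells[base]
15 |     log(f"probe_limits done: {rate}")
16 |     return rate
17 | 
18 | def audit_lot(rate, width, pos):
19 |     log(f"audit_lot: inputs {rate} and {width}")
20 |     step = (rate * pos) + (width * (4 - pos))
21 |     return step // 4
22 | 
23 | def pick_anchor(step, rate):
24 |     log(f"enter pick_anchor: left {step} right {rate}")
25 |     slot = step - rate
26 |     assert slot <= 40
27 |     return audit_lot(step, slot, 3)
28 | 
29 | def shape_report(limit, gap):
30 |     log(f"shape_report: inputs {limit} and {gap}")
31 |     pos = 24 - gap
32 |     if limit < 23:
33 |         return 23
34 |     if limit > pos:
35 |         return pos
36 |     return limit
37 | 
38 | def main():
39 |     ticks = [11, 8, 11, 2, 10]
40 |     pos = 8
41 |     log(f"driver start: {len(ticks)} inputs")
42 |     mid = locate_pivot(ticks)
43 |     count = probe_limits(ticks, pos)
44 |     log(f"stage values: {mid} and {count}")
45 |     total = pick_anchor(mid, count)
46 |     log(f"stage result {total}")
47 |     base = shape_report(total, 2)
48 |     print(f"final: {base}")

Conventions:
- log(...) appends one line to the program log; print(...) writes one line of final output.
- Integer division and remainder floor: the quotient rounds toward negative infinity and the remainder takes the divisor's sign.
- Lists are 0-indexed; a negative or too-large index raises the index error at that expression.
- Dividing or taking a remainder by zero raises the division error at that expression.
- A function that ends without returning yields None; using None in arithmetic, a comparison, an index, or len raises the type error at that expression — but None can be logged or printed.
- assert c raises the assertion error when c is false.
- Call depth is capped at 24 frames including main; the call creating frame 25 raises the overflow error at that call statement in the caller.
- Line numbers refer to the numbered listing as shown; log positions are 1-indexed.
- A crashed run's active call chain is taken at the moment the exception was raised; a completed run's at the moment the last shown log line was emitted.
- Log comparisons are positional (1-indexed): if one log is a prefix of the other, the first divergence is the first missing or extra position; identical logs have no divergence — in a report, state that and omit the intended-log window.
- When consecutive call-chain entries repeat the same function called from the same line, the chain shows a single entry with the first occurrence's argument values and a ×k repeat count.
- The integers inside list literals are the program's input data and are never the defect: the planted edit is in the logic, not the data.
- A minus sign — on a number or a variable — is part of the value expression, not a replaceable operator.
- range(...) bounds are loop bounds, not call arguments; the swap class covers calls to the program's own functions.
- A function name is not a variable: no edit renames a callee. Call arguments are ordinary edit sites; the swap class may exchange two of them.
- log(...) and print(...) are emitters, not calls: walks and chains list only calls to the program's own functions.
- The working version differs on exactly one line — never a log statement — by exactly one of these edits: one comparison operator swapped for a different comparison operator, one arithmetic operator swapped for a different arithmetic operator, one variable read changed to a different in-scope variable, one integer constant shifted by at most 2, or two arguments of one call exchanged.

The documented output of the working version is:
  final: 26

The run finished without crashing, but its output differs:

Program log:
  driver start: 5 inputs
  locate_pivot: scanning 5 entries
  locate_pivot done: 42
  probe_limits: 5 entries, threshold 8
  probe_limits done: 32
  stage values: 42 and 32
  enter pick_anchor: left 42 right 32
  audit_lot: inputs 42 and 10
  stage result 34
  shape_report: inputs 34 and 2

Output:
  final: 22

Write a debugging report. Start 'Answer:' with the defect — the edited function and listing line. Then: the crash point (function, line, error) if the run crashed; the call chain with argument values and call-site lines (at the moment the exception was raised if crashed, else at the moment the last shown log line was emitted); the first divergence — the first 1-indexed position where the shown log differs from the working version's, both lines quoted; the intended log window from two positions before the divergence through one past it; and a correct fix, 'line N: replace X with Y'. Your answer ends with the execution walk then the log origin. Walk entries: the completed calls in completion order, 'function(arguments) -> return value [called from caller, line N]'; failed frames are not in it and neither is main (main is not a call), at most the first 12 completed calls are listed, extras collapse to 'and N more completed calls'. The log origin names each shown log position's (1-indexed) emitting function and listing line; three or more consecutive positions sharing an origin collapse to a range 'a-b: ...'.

Answer: the defect is in shape_report at line 31.
Key fact: No log line changed; the fault shows up purely in the output.
Call chain: main -> shape_report(34, 2) (called at line 47).
First divergence: none — the logs agree in full.
Execution walk:
  locate_pivot([11, 8, 11, 2, 10]) -> 42  [called from main, line 42]
  probe_limits([11, 8, 11, 2, 10], 8) -> 32  [called from main, line 43]
  audit_lot(42, 10, 3) -> 34  [called from pick_anchor, line 27]
  pick_anchor(42, 32) -> 34  [called from main, line 45]
  shape_report(34, 2) -> 22  [called from main, line 47]
Log origin:
  1 — main, line 41
  2 — locate_pivot, line 2
  3 — locate_pivot, line 6
  4 — probe_limits, line 10
  5 — probe_limits, line 15
  6 — main, line 44
  7 — pick_anchor, line 24
  8 — audit_lot, line 19
  9 — main, line 46
  10 — shape_report, line 30
A correct fix: line 31: replace `-` with `+`.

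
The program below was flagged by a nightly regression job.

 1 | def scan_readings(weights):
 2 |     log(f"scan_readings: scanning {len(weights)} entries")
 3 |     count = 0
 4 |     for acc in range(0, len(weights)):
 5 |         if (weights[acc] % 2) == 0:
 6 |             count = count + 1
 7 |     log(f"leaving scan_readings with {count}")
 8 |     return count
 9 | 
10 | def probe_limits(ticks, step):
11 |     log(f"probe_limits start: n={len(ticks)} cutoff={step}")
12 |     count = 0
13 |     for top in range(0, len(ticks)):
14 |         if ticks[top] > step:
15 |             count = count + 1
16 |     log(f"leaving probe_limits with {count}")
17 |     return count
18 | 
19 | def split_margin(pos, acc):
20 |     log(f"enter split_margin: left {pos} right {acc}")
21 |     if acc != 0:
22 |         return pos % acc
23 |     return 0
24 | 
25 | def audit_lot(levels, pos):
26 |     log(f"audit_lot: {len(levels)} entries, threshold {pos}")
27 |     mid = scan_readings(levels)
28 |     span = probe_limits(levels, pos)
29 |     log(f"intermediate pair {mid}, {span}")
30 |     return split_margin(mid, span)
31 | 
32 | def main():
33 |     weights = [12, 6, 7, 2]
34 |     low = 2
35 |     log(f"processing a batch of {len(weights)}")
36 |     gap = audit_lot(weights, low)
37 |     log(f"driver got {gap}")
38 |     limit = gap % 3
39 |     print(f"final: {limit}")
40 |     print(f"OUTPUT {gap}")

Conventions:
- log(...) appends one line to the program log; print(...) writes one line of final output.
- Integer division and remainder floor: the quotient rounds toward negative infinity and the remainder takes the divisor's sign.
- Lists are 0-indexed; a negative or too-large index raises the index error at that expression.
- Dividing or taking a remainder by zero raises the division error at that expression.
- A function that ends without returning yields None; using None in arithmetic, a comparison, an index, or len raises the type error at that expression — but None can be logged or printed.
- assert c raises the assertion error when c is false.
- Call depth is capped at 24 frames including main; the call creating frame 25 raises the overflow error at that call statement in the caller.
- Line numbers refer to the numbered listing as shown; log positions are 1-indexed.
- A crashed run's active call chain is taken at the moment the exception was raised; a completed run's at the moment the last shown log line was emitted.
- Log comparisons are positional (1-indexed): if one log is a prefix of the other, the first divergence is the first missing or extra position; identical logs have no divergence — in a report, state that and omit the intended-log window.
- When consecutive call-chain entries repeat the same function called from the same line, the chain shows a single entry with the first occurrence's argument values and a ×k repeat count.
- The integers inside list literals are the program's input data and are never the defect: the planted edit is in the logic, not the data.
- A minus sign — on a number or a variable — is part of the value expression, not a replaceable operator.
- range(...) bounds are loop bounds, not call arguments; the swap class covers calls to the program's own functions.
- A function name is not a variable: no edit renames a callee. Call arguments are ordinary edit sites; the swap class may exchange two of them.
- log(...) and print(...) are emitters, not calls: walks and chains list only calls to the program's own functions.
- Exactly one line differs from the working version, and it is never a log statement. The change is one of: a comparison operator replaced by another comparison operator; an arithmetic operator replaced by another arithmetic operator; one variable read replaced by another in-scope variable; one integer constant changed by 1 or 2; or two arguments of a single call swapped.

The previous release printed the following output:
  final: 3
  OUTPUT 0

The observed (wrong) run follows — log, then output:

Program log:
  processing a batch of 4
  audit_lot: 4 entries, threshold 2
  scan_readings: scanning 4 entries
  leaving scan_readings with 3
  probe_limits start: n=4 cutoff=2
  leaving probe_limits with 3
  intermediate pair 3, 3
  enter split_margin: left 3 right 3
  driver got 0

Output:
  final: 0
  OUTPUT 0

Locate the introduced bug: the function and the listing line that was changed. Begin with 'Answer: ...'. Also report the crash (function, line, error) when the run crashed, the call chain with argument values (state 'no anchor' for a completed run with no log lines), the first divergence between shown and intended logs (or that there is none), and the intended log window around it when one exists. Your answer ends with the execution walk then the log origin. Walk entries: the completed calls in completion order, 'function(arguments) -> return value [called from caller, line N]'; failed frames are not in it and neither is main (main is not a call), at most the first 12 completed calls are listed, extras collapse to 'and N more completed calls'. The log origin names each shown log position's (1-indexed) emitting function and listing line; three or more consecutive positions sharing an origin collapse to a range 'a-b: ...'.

Answer: the defect is in main at line 38.
The tell: Nothing in the log betrays the bug — only the output does.
Call chain: main.
First divergence: none — the logs agree in full.
Execution walk:
  scan_readings([12, 6, 7, 2]) -> 3  [called from audit_lot, line 27]
  probe_limits([12, 6, 7, 2], 2) -> 3  [called from audit_lot, line 28]
  split_margin(3, 3) -> 0  [called from audit_lot, line 30]
  audit_lot([12, 6, 7, 2], 2) -> 0  [called from main, line 36]
Log origin:
  1: emitted by main (line 35)
  2: emitted by audit_lot (line 26)
  3: emitted by scan_readings (line 2)
  4: emitted by scan_readings (line 7)
  5: emitted by probe_limits (line 11)
  6: emitted by probe_limits (line 16)
  7: emitted by audit_lot (line 29)
  8: emitted by split_margin (line 20)
  9: emitted by main (line 37)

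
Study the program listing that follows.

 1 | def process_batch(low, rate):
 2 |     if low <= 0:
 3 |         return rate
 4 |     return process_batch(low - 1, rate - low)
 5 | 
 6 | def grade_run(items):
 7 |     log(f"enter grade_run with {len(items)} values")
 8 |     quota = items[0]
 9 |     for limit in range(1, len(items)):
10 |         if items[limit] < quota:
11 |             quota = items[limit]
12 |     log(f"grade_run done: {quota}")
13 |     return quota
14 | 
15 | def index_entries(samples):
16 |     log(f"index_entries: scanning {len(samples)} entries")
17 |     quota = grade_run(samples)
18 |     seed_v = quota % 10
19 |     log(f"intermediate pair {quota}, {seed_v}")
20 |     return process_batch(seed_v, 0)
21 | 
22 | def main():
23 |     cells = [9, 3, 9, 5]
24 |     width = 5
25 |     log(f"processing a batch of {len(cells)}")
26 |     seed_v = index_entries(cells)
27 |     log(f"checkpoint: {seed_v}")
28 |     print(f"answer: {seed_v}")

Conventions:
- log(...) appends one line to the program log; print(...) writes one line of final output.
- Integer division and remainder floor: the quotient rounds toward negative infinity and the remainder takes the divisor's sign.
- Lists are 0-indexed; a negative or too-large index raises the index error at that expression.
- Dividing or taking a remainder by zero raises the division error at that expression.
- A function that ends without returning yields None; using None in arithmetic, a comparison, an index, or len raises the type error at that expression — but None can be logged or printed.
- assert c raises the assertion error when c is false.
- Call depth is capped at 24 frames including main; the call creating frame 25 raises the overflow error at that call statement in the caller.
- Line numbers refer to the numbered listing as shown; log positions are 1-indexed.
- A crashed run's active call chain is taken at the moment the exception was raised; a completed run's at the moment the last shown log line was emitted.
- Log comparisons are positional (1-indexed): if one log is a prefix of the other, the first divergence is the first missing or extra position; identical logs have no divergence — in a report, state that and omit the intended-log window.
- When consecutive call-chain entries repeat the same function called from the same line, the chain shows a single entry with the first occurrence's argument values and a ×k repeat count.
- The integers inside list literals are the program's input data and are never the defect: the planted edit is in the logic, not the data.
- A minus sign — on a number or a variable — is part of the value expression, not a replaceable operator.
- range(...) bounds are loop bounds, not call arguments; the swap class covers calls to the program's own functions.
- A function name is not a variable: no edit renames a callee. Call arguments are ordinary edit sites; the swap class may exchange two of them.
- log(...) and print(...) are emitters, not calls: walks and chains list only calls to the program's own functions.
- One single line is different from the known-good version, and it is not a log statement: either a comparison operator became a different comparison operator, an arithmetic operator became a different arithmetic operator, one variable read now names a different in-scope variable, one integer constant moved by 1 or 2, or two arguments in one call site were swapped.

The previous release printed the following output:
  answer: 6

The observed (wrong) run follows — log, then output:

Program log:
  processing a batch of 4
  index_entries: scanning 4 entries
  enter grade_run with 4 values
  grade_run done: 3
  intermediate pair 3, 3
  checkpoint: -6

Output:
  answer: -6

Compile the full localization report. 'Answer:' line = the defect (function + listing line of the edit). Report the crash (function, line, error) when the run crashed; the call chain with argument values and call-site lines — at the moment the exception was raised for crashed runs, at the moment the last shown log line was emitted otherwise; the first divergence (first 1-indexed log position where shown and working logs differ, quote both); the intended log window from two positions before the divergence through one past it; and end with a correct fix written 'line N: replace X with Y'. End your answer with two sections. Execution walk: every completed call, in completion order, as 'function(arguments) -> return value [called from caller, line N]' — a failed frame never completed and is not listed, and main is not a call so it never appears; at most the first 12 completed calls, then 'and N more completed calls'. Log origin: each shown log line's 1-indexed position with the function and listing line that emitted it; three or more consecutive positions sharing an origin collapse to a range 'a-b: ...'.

Answer: the defect is in process_batch at line 4.
Core observation: At log position 6 the runs split — shown 'checkpoint: -6', but the working version logs 'checkpoint: 6'.
Call chain: main.
First divergence: position 6; shown 'checkpoint: -6' vs intended 'checkpoint: 6'.
Intended log window:
  4: grade_run done: 3
  5: intermediate pair 3, 3
  6: checkpoint: 6
Execution walk:
  grade_run([9, 3, 9, 5]) -> 3  [called from index_entries, line 17]
  process_batch(0, -6) -> -6  [called from process_batch, line 4]
  process_batch(1, -5) -> -6  [called from process_batch, line 4]
  process_batch(2, -3) -> -6  [called from process_batch, line 4]
  process_batch(3, 0) -> -6  [called from index_entries, line 20]
  index_entries([9, 3, 9, 5]) -> -6  [called from main, line 26]
Log line origins:
  1: from main, line 25
  2: from index_entries, line 16
  3: from grade_run, line 7
  4: from grade_run, line 12
  5: from index_entries, line 19
  6: from main, line 27
A correct fix: line 4: replace `rate - low` with `rate + low`.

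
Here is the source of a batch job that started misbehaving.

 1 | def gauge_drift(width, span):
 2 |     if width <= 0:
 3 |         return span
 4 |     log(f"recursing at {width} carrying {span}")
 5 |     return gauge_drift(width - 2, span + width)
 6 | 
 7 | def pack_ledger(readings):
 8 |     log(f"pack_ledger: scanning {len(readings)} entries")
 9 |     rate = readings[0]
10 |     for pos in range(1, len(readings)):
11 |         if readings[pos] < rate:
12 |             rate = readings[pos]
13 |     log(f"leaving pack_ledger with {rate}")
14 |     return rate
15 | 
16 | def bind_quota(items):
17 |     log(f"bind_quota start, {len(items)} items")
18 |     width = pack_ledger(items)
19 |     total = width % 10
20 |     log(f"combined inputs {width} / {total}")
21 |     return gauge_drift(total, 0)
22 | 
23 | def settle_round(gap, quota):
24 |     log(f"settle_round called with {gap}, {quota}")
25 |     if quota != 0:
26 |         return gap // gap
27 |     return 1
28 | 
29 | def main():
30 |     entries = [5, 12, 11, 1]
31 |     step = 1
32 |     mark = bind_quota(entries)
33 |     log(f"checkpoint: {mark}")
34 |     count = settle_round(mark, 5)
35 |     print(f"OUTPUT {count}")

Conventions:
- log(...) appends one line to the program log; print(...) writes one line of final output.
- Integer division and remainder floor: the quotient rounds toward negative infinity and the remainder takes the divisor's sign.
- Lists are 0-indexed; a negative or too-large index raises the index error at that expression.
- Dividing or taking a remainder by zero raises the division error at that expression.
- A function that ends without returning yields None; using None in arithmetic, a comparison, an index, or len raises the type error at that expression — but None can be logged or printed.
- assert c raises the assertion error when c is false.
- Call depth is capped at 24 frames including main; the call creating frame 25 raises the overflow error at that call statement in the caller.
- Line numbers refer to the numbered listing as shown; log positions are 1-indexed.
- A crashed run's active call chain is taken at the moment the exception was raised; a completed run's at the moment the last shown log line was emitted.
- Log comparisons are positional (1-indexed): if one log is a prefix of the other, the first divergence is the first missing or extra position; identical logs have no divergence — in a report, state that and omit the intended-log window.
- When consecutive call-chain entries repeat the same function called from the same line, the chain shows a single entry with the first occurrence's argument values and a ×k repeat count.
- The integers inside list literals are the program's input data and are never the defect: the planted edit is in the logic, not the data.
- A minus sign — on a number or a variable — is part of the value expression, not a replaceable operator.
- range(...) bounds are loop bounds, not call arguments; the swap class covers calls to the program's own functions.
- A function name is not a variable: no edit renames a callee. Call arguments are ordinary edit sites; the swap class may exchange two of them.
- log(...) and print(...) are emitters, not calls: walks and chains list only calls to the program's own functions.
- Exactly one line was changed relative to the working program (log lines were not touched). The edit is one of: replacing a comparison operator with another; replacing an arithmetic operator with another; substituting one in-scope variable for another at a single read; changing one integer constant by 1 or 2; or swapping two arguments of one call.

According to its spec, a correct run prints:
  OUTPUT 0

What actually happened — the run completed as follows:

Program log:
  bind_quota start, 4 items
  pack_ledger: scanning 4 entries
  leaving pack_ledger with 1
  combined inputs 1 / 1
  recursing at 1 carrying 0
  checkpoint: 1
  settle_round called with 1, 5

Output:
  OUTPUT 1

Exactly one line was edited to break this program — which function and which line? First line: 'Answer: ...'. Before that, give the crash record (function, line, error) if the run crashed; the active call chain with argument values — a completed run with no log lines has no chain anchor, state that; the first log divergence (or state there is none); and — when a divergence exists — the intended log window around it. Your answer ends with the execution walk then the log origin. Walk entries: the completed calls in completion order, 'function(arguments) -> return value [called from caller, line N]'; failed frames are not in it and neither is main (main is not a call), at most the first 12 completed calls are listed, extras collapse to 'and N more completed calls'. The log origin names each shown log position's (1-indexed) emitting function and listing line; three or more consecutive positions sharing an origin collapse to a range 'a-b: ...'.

Answer: the defect is in settle_round at line 26.
Core observation: The two runs log identically and part ways only at the printed values.
Call chain: main -> settle_round(1, 5) (called at line 34).
First divergence: none — the logs agree in full.
Execution walk:
  pack_ledger([5, 12, 11, 1]) -> 1  [called from bind_quota, line 18]
  gauge_drift(-1, 1) -> 1  [called from gauge_drift, line 5]
  gauge_drift(1, 0) -> 1  [called from bind_quota, line 21]
  bind_quota([5, 12, 11, 1]) -> 1  [called from main, line 32]
  settle_round(1, 5) -> 1  [called from main, line 34]
Origin of each log line:
  1: logged in bind_quota at line 17
  2: logged in pack_ledger at line 8
  3: logged in pack_ledger at line 13
  4: logged in bind_quota at line 20
  5: logged in gauge_drift at line 4
  6: logged in main at line 33
  7: logged in settle_round at line 24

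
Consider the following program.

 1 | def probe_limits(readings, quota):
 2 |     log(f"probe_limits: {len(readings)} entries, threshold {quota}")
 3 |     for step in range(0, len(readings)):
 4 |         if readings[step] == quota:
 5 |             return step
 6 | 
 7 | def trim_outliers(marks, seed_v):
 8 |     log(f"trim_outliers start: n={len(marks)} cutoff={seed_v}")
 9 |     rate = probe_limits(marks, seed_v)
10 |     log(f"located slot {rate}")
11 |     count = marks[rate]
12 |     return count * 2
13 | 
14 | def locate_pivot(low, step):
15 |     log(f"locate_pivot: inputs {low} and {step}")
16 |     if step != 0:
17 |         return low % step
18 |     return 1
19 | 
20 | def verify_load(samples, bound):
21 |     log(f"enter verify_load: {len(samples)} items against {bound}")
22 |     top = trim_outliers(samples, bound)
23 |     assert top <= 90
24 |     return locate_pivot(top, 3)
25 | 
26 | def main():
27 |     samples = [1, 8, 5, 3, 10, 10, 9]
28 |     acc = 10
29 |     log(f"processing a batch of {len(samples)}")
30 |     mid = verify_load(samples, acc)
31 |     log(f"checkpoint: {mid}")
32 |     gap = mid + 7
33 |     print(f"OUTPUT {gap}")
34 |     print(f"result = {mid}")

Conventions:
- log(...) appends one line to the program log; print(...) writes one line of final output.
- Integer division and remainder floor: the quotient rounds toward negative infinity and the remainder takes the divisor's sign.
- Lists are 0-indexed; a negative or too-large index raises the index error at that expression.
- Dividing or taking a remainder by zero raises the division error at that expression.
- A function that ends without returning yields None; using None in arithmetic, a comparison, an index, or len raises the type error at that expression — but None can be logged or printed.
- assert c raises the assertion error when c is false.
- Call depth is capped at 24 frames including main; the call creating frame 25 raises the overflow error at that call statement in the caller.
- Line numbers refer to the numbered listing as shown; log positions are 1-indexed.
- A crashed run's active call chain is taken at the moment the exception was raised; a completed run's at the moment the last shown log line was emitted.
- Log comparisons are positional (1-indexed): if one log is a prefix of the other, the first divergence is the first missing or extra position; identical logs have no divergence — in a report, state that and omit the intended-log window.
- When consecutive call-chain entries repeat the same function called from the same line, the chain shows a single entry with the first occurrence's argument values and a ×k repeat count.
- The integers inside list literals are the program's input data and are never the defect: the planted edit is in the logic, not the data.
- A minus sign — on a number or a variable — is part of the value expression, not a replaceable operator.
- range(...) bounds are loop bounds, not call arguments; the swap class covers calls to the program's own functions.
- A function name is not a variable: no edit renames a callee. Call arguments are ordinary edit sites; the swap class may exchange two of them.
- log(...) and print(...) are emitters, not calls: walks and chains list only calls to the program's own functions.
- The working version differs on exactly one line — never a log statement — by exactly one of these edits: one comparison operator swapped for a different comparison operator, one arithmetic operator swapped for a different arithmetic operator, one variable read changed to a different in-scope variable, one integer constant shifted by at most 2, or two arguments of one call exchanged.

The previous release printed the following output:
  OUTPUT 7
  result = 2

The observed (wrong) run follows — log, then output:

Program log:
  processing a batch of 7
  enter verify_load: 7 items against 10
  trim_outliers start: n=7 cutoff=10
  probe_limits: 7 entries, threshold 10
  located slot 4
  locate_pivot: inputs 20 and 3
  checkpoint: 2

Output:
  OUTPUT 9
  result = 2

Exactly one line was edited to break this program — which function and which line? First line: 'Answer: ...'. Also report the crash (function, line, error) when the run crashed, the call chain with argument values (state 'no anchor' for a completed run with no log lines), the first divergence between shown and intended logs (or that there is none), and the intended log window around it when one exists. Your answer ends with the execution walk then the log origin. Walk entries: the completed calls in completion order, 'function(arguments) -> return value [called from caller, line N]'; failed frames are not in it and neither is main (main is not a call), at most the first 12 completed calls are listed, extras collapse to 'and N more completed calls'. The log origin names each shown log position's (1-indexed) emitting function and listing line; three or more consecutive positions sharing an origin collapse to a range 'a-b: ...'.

Answer: the defect is in main at line 32.
The tell: Every logged value matches the working version; the printed result is what differs.
Call chain: main.
First divergence: none — the logs agree in full.
Execution walk:
  probe_limits([1, 8, 5, 3, 10, 10, 9], 10) -> 4  [called from trim_outliers, line 9]
  trim_outliers([1, 8, 5, 3, 10, 10, 9], 10) -> 20  [called from verify_load, line 22]
  locate_pivot(20, 3) -> 2  [called from verify_load, line 24]
  verify_load([1, 8, 5, 3, 10, 10, 9], 10) -> 2  [called from main, line 30]
Log origins:
  1: logged in main at line 29
  2: logged in verify_load at line 21
  3: logged in trim_outliers at line 8
  4: logged in probe_limits at line 2
  5: logged in trim_outliers at line 10
  6: logged in locate_pivot at line 15
  7: logged in main at line 31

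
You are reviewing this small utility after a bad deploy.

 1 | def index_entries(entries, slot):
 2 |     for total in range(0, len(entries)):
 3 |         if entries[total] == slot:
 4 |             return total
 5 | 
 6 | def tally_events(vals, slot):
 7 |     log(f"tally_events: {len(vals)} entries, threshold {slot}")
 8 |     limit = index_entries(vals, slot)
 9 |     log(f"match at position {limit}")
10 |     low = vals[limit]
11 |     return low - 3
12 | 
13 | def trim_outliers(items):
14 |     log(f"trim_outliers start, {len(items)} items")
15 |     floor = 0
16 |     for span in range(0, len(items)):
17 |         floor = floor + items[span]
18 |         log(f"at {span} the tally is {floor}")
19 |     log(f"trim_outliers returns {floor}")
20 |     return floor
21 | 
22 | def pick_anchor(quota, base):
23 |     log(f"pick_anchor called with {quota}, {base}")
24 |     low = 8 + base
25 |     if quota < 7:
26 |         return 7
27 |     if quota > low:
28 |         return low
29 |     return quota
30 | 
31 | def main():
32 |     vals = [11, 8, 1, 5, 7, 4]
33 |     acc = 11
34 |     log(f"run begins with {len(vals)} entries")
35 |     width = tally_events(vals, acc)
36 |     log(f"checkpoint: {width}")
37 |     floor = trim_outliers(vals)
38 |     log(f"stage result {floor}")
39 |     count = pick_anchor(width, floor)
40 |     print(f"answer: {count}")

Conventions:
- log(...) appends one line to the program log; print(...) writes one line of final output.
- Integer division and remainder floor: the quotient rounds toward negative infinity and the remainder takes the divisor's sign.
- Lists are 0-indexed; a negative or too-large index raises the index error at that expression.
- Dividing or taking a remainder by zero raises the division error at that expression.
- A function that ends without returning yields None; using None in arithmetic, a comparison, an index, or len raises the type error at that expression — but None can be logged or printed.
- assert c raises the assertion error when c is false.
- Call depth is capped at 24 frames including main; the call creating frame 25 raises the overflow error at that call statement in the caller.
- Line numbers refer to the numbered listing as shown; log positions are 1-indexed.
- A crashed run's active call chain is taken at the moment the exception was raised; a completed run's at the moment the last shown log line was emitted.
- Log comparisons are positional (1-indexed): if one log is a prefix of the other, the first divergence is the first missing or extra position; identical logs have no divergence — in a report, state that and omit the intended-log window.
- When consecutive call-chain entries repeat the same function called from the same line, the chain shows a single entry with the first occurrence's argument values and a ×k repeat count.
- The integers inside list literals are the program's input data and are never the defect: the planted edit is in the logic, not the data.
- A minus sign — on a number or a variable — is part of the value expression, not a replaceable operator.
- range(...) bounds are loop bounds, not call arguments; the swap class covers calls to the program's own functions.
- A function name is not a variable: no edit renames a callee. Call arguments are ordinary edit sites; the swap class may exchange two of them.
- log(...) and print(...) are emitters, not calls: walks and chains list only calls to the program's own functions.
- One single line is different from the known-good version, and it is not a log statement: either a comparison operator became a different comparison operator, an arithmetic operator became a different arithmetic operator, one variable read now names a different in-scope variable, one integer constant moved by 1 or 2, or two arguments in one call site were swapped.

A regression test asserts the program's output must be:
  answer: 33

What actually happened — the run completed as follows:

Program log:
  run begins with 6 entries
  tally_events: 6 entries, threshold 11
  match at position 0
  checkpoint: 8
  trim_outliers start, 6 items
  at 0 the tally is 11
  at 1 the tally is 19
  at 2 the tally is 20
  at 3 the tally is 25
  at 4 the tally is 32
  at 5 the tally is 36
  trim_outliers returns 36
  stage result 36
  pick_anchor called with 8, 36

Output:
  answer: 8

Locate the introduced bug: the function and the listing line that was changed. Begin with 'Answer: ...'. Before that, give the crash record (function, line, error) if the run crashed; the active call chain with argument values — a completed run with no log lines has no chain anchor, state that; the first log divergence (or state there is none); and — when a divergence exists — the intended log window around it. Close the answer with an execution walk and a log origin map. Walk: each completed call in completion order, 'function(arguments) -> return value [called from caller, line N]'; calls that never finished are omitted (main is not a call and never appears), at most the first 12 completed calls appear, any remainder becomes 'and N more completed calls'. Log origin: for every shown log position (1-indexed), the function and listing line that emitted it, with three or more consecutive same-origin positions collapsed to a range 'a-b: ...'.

Answer: the defect is in tally_events at line 11.
Key fact: Position 4 is the first bad log line: 'checkpoint: 8' should read 'checkpoint: 33'.
Call chain: main -> pick_anchor(8, 36) (called at line 39).
First divergence: position 4 — shown 'checkpoint: 8', intended 'checkpoint: 33'.
Intended log window:
  2: tally_events: 6 entries, threshold 11
  3: match at position 0
  4: checkpoint: 33
  5: trim_outliers start, 6 items
Execution walk:
  index_entries([11, 8, 1, 5, 7, 4], 11) -> 0  [called from tally_events, line 8]
  tally_events([11, 8, 1, 5, 7, 4], 11) -> 8  [called from main, line 35]
  trim_outliers([11, 8, 1, 5, 7, 4]) -> 36  [called from main, line 37]
  pick_anchor(8, 36) -> 8  [called from main, line 39]
Origin of each log line:
  1 — main, line 34
  2 — tally_events, line 7
  3 — tally_events, line 9
  4 — main, line 36
  5 — trim_outliers, line 14
  6-11 — trim_outliers, line 18
  12 — trim_outliers, line 19
  13 — main, line 38
  14 — pick_anchor, line 23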